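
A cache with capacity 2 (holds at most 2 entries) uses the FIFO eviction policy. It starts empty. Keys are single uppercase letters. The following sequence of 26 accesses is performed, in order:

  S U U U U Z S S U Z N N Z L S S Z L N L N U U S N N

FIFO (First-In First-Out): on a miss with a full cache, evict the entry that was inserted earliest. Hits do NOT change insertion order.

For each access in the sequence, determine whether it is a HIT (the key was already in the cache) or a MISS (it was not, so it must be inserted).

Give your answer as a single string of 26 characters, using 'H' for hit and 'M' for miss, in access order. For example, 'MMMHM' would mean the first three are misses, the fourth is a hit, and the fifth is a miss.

Answer: MMHHHMMHMMMHHMMHMMMHHMHMMH

Derivation:
FIFO simulation (capacity=2):
  1. access S: MISS. Cache (old->new): [S]
  2. access U: MISS. Cache (old->new): [S U]
  3. access U: HIT. Cache (old->new): [S U]
  4. access U: HIT. Cache (old->new): [S U]
  5. access U: HIT. Cache (old->new): [S U]
  6. access Z: MISS, evict S. Cache (old->new): [U Z]
  7. access S: MISS, evict U. Cache (old->new): [Z S]
  8. access S: HIT. Cache (old->new): [Z S]
  9. access U: MISS, evict Z. Cache (old->new): [S U]
  10. access Z: MISS, evict S. Cache (old->new): [U Z]
  11. access N: MISS, evict U. Cache (old->new): [Z N]
  12. access N: HIT. Cache (old->new): [Z N]
  13. access Z: HIT. Cache (old->new): [Z N]
  14. access L: MISS, evict Z. Cache (old->new): [N L]
  15. access S: MISS, evict N. Cache (old->new): [L S]
  16. access S: HIT. Cache (old->new): [L S]
  17. access Z: MISS, evict L. Cache (old->new): [S Z]
  18. access L: MISS, evict S. Cache (old->new): [Z L]
  19. access N: MISS, evict Z. Cache (old->new): [L N]
  20. access L: HIT. Cache (old->new): [L N]
  21. access N: HIT. Cache (old->new): [L N]
  22. access U: MISS, evict L. Cache (old->new): [N U]
  23. access U: HIT. Cache (old->new): [N U]
  24. access S: MISS, evict N. Cache (old->new): [U S]
  25. access N: MISS, evict U. Cache (old->new): [S N]
  26. access N: HIT. Cache (old->new): [S N]
Total: 11 hits, 15 misses, 13 evictions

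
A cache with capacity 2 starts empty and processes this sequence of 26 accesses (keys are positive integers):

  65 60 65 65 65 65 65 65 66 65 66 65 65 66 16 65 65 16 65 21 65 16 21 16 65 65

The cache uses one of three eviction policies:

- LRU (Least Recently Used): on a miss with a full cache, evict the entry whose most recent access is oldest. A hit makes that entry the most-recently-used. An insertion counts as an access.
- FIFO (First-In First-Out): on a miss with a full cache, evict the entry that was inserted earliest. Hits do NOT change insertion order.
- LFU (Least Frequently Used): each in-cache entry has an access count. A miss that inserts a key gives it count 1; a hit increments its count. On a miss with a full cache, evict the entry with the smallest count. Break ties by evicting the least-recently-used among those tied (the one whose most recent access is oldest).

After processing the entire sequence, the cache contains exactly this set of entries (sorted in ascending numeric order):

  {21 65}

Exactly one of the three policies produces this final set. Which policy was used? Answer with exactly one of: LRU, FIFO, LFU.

Answer: FIFO

Derivation:
Simulating under each policy and comparing final sets:
  LRU: final set = {16 65} -> differs
  FIFO: final set = {21 65} -> MATCHES target
  LFU: final set = {16 65} -> differs
Only FIFO produces the target set.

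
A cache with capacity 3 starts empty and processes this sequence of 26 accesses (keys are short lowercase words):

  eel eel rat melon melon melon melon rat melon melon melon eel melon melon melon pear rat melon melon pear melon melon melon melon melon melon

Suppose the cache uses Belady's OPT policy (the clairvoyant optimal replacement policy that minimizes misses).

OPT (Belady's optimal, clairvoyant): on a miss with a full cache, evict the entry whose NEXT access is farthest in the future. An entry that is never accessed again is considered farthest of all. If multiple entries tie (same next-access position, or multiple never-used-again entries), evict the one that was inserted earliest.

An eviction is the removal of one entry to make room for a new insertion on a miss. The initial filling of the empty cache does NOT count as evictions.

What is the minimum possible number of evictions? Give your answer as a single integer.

Answer: 1

Derivation:
OPT (Belady) simulation (capacity=3):
  1. access eel: MISS. Cache: [eel]
  2. access eel: HIT. Next use of eel: step 12. Cache: [eel]
  3. access rat: MISS. Cache: [eel rat]
  4. access melon: MISS. Cache: [eel rat melon]
  5. access melon: HIT. Next use of melon: step 6. Cache: [eel rat melon]
  6. access melon: HIT. Next use of melon: step 7. Cache: [eel rat melon]
  7. access melon: HIT. Next use of melon: step 9. Cache: [eel rat melon]
  8. access rat: HIT. Next use of rat: step 17. Cache: [eel rat melon]
  9. access melon: HIT. Next use of melon: step 10. Cache: [eel rat melon]
  10. access melon: HIT. Next use of melon: step 11. Cache: [eel rat melon]
  11. access melon: HIT. Next use of melon: step 13. Cache: [eel rat melon]
  12. access eel: HIT. Next use of eel: never. Cache: [eel rat melon]
  13. access melon: HIT. Next use of melon: step 14. Cache: [eel rat melon]
  14. access melon: HIT. Next use of melon: step 15. Cache: [eel rat melon]
  15. access melon: HIT. Next use of melon: step 18. Cache: [eel rat melon]
  16. access pear: MISS, evict eel (next use: never). Cache: [rat melon pear]
  17. access rat: HIT. Next use of rat: never. Cache: [rat melon pear]
  18. access melon: HIT. Next use of melon: step 19. Cache: [rat melon pear]
  19. access melon: HIT. Next use of melon: step 21. Cache: [rat melon pear]
  20. access pear: HIT. Next use of pear: never. Cache: [rat melon pear]
  21. access melon: HIT. Next use of melon: step 22. Cache: [rat melon pear]
  22. access melon: HIT. Next use of melon: step 23. Cache: [rat melon pear]
  23. access melon: HIT. Next use of melon: step 24. Cache: [rat melon pear]
  24. access melon: HIT. Next use of melon: step 25. Cache: [rat melon pear]
  25. access melon: HIT. Next use of melon: step 26. Cache: [rat melon pear]
  26. access melon: HIT. Next use of melon: never. Cache: [rat melon pear]
Total: 22 hits, 4 misses, 1 evictions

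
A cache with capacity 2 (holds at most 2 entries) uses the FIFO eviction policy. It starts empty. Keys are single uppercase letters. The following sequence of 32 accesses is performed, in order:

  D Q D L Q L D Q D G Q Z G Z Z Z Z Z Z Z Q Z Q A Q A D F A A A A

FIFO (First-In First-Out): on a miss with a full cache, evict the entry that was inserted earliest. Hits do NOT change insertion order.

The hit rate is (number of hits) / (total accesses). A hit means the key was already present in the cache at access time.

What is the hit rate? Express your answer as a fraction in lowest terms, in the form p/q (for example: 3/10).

Answer: 5/8

Derivation:
FIFO simulation (capacity=2):
  1. access D: MISS. Cache (old->new): [D]
  2. access Q: MISS. Cache (old->new): [D Q]
  3. access D: HIT. Cache (old->new): [D Q]
  4. access L: MISS, evict D. Cache (old->new): [Q L]
  5. access Q: HIT. Cache (old->new): [Q L]
  6. access L: HIT. Cache (old->new): [Q L]
  7. access D: MISS, evict Q. Cache (old->new): [L D]
  8. access Q: MISS, evict L. Cache (old->new): [D Q]
  9. access D: HIT. Cache (old->new): [D Q]
  10. access G: MISS, evict D. Cache (old->new): [Q G]
  11. access Q: HIT. Cache (old->new): [Q G]
  12. access Z: MISS, evict Q. Cache (old->new): [G Z]
  13. access G: HIT. Cache (old->new): [G Z]
  14. access Z: HIT. Cache (old->new): [G Z]
  15. access Z: HIT. Cache (old->new): [G Z]
  16. access Z: HIT. Cache (old->new): [G Z]
  17. access Z: HIT. Cache (old->new): [G Z]
  18. access Z: HIT. Cache (old->new): [G Z]
  19. access Z: HIT. Cache (old->new): [G Z]
  20. access Z: HIT. Cache (old->new): [G Z]
  21. access Q: MISS, evict G. Cache (old->new): [Z Q]
  22. access Z: HIT. Cache (old->new): [Z Q]
  23. access Q: HIT. Cache (old->new): [Z Q]
  24. access A: MISS, evict Z. Cache (old->new): [Q A]
  25. access Q: HIT. Cache (old->new): [Q A]
  26. access A: HIT. Cache (old->new): [Q A]
  27. access D: MISS, evict Q. Cache (old->new): [A D]
  28. access F: MISS, evict A. Cache (old->new): [D F]
  29. access A: MISS, evict D. Cache (old->new): [F A]
  30. access A: HIT. Cache (old->new): [F A]
  31. access A: HIT. Cache (old->new): [F A]
  32. access A: HIT. Cache (old->new): [F A]
Total: 20 hits, 12 misses, 10 evictions

Hit rate = 20/32 = 5/8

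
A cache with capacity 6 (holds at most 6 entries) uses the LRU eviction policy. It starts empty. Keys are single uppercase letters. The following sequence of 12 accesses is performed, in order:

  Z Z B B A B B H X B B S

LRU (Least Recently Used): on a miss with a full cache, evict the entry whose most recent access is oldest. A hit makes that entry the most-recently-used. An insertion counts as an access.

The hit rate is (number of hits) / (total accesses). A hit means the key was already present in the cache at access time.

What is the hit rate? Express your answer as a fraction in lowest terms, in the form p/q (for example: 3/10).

Answer: 1/2

Derivation:
LRU simulation (capacity=6):
  1. access Z: MISS. Cache (LRU->MRU): [Z]
  2. access Z: HIT. Cache (LRU->MRU): [Z]
  3. access B: MISS. Cache (LRU->MRU): [Z B]
  4. access B: HIT. Cache (LRU->MRU): [Z B]
  5. access A: MISS. Cache (LRU->MRU): [Z B A]
  6. access B: HIT. Cache (LRU->MRU): [Z A B]
  7. access B: HIT. Cache (LRU->MRU): [Z A B]
  8. access H: MISS. Cache (LRU->MRU): [Z A B H]
  9. access X: MISS. Cache (LRU->MRU): [Z A B H X]
  10. access B: HIT. Cache (LRU->MRU): [Z A H X B]
  11. access B: HIT. Cache (LRU->MRU): [Z A H X B]
  12. access S: MISS. Cache (LRU->MRU): [Z A H X B S]
Total: 6 hits, 6 misses, 0 evictions

Hit rate = 6/12 = 1/2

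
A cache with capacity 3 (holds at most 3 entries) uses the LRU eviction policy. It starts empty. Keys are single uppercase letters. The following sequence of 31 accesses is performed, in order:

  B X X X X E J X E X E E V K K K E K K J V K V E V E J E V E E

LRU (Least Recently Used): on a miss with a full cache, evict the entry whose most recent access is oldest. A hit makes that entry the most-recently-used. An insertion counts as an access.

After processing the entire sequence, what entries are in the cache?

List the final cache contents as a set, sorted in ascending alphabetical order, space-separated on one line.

LRU simulation (capacity=3):
  1. access B: MISS. Cache (LRU->MRU): [B]
  2. access X: MISS. Cache (LRU->MRU): [B X]
  3. access X: HIT. Cache (LRU->MRU): [B X]
  4. access X: HIT. Cache (LRU->MRU): [B X]
  5. access X: HIT. Cache (LRU->MRU): [B X]
  6. access E: MISS. Cache (LRU->MRU): [B X E]
  7. access J: MISS, evict B. Cache (LRU->MRU): [X E J]
  8. access X: HIT. Cache (LRU->MRU): [E J X]
  9. access E: HIT. Cache (LRU->MRU): [J X E]
  10. access X: HIT. Cache (LRU->MRU): [J E X]
  11. access E: HIT. Cache (LRU->MRU): [J X E]
  12. access E: HIT. Cache (LRU->MRU): [J X E]
  13. access V: MISS, evict J. Cache (LRU->MRU): [X E V]
  14. access K: MISS, evict X. Cache (LRU->MRU): [E V K]
  15. access K: HIT. Cache (LRU->MRU): [E V K]
  16. access K: HIT. Cache (LRU->MRU): [E V K]
  17. access E: HIT. Cache (LRU->MRU): [V K E]
  18. access K: HIT. Cache (LRU->MRU): [V E K]
  19. access K: HIT. Cache (LRU->MRU): [V E K]
  20. access J: MISS, evict V. Cache (LRU->MRU): [E K J]
  21. access V: MISS, evict E. Cache (LRU->MRU): [K J V]
  22. access K: HIT. Cache (LRU->MRU): [J V K]
  23. access V: HIT. Cache (LRU->MRU): [J K V]
  24. access E: MISS, evict J. Cache (LRU->MRU): [K V E]
  25. access V: HIT. Cache (LRU->MRU): [K E V]
  26. access E: HIT. Cache (LRU->MRU): [K V E]
  27. access J: MISS, evict K. Cache (LRU->MRU): [V E J]
  28. access E: HIT. Cache (LRU->MRU): [V J E]
  29. access V: HIT. Cache (LRU->MRU): [J E V]
  30. access E: HIT. Cache (LRU->MRU): [J V E]
  31. access E: HIT. Cache (LRU->MRU): [J V E]
Total: 21 hits, 10 misses, 7 evictions

Answer: E J V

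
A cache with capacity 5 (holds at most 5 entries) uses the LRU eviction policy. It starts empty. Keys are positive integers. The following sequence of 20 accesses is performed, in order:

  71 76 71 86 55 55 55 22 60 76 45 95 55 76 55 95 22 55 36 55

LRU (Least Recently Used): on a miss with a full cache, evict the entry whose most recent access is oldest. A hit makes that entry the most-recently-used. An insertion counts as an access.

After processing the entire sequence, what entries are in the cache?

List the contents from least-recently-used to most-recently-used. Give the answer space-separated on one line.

LRU simulation (capacity=5):
  1. access 71: MISS. Cache (LRU->MRU): [71]
  2. access 76: MISS. Cache (LRU->MRU): [71 76]
  3. access 71: HIT. Cache (LRU->MRU): [76 71]
  4. access 86: MISS. Cache (LRU->MRU): [76 71 86]
  5. access 55: MISS. Cache (LRU->MRU): [76 71 86 55]
  6. access 55: HIT. Cache (LRU->MRU): [76 71 86 55]
  7. access 55: HIT. Cache (LRU->MRU): [76 71 86 55]
  8. access 22: MISS. Cache (LRU->MRU): [76 71 86 55 22]
  9. access 60: MISS, evict 76. Cache (LRU->MRU): [71 86 55 22 60]
  10. access 76: MISS, evict 71. Cache (LRU->MRU): [86 55 22 60 76]
  11. access 45: MISS, evict 86. Cache (LRU->MRU): [55 22 60 76 45]
  12. access 95: MISS, evict 55. Cache (LRU->MRU): [22 60 76 45 95]
  13. access 55: MISS, evict 22. Cache (LRU->MRU): [60 76 45 95 55]
  14. access 76: HIT. Cache (LRU->MRU): [60 45 95 55 76]
  15. access 55: HIT. Cache (LRU->MRU): [60 45 95 76 55]
  16. access 95: HIT. Cache (LRU->MRU): [60 45 76 55 95]
  17. access 22: MISS, evict 60. Cache (LRU->MRU): [45 76 55 95 22]
  18. access 55: HIT. Cache (LRU->MRU): [45 76 95 22 55]
  19. access 36: MISS, evict 45. Cache (LRU->MRU): [76 95 22 55 36]
  20. access 55: HIT. Cache (LRU->MRU): [76 95 22 36 55]
Total: 8 hits, 12 misses, 7 evictions

Answer: 76 95 22 36 55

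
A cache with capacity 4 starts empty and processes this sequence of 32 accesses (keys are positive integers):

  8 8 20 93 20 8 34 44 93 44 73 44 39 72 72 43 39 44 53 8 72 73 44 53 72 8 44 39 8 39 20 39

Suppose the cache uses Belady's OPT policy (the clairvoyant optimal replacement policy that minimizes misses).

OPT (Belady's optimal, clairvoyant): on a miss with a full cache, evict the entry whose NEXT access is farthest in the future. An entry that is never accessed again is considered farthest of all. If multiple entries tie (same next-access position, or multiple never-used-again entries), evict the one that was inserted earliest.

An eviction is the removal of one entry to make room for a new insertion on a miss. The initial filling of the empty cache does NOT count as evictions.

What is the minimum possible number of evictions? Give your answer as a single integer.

Answer: 11

Derivation:
OPT (Belady) simulation (capacity=4):
  1. access 8: MISS. Cache: [8]
  2. access 8: HIT. Next use of 8: step 6. Cache: [8]
  3. access 20: MISS. Cache: [8 20]
  4. access 93: MISS. Cache: [8 20 93]
  5. access 20: HIT. Next use of 20: step 31. Cache: [8 20 93]
  6. access 8: HIT. Next use of 8: step 20. Cache: [8 20 93]
  7. access 34: MISS. Cache: [8 20 93 34]
  8. access 44: MISS, evict 34 (next use: never). Cache: [8 20 93 44]
  9. access 93: HIT. Next use of 93: never. Cache: [8 20 93 44]
  10. access 44: HIT. Next use of 44: step 12. Cache: [8 20 93 44]
  11. access 73: MISS, evict 93 (next use: never). Cache: [8 20 44 73]
  12. access 44: HIT. Next use of 44: step 18. Cache: [8 20 44 73]
  13. access 39: MISS, evict 20 (next use: step 31). Cache: [8 44 73 39]
  14. access 72: MISS, evict 73 (next use: step 22). Cache: [8 44 39 72]
  15. access 72: HIT. Next use of 72: step 21. Cache: [8 44 39 72]
  16. access 43: MISS, evict 72 (next use: step 21). Cache: [8 44 39 43]
  17. access 39: HIT. Next use of 39: step 28. Cache: [8 44 39 43]
  18. access 44: HIT. Next use of 44: step 23. Cache: [8 44 39 43]
  19. access 53: MISS, evict 43 (next use: never). Cache: [8 44 39 53]
  20. access 8: HIT. Next use of 8: step 26. Cache: [8 44 39 53]
  21. access 72: MISS, evict 39 (next use: step 28). Cache: [8 44 53 72]
  22. access 73: MISS, evict 8 (next use: step 26). Cache: [44 53 72 73]
  23. access 44: HIT. Next use of 44: step 27. Cache: [44 53 72 73]
  24. access 53: HIT. Next use of 53: never. Cache: [44 53 72 73]
  25. access 72: HIT. Next use of 72: never. Cache: [44 53 72 73]
  26. access 8: MISS, evict 53 (next use: never). Cache: [44 72 73 8]
  27. access 44: HIT. Next use of 44: never. Cache: [44 72 73 8]
  28. access 39: MISS, evict 44 (next use: never). Cache: [72 73 8 39]
  29. access 8: HIT. Next use of 8: never. Cache: [72 73 8 39]
  30. access 39: HIT. Next use of 39: step 32. Cache: [72 73 8 39]
  31. access 20: MISS, evict 72 (next use: never). Cache: [73 8 39 20]
  32. access 39: HIT. Next use of 39: never. Cache: [73 8 39 20]
Total: 17 hits, 15 misses, 11 evictions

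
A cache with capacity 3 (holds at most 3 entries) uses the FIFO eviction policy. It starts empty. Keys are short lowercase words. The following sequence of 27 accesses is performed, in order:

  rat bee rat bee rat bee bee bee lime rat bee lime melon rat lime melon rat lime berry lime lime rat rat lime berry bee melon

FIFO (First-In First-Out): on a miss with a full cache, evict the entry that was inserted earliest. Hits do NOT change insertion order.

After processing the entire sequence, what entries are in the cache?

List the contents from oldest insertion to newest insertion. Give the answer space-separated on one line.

Answer: lime bee melon

Derivation:
FIFO simulation (capacity=3):
  1. access rat: MISS. Cache (old->new): [rat]
  2. access bee: MISS. Cache (old->new): [rat bee]
  3. access rat: HIT. Cache (old->new): [rat bee]
  4. access bee: HIT. Cache (old->new): [rat bee]
  5. access rat: HIT. Cache (old->new): [rat bee]
  6. access bee: HIT. Cache (old->new): [rat bee]
  7. access bee: HIT. Cache (old->new): [rat bee]
  8. access bee: HIT. Cache (old->new): [rat bee]
  9. access lime: MISS. Cache (old->new): [rat bee lime]
  10. access rat: HIT. Cache (old->new): [rat bee lime]
  11. access bee: HIT. Cache (old->new): [rat bee lime]
  12. access lime: HIT. Cache (old->new): [rat bee lime]
  13. access melon: MISS, evict rat. Cache (old->new): [bee lime melon]
  14. access rat: MISS, evict bee. Cache (old->new): [lime melon rat]
  15. access lime: HIT. Cache (old->new): [lime melon rat]
  16. access melon: HIT. Cache (old->new): [lime melon rat]
  17. access rat: HIT. Cache (old->new): [lime melon rat]
  18. access lime: HIT. Cache (old->new): [lime melon rat]
  19. access berry: MISS, evict lime. Cache (old->new): [melon rat berry]
  20. access lime: MISS, evict melon. Cache (old->new): [rat berry lime]
  21. access lime: HIT. Cache (old->new): [rat berry lime]
  22. access rat: HIT. Cache (old->new): [rat berry lime]
  23. access rat: HIT. Cache (old->new): [rat berry lime]
  24. access lime: HIT. Cache (old->new): [rat berry lime]
  25. access berry: HIT. Cache (old->new): [rat berry lime]
  26. access bee: MISS, evict rat. Cache (old->new): [berry lime bee]
  27. access melon: MISS, evict berry. Cache (old->new): [lime bee melon]
Total: 18 hits, 9 misses, 6 evictions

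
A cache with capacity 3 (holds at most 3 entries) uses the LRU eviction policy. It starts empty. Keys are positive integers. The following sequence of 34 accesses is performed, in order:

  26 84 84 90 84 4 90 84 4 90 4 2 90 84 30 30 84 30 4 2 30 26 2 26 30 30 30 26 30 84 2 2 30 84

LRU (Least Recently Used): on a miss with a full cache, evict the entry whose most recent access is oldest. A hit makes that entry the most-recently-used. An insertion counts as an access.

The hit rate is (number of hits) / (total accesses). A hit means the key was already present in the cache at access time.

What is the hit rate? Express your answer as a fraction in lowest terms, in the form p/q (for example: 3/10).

LRU simulation (capacity=3):
  1. access 26: MISS. Cache (LRU->MRU): [26]
  2. access 84: MISS. Cache (LRU->MRU): [26 84]
  3. access 84: HIT. Cache (LRU->MRU): [26 84]
  4. access 90: MISS. Cache (LRU->MRU): [26 84 90]
  5. access 84: HIT. Cache (LRU->MRU): [26 90 84]
  6. access 4: MISS, evict 26. Cache (LRU->MRU): [90 84 4]
  7. access 90: HIT. Cache (LRU->MRU): [84 4 90]
  8. access 84: HIT. Cache (LRU->MRU): [4 90 84]
  9. access 4: HIT. Cache (LRU->MRU): [90 84 4]
  10. access 90: HIT. Cache (LRU->MRU): [84 4 90]
  11. access 4: HIT. Cache (LRU->MRU): [84 90 4]
  12. access 2: MISS, evict 84. Cache (LRU->MRU): [90 4 2]
  13. access 90: HIT. Cache (LRU->MRU): [4 2 90]
  14. access 84: MISS, evict 4. Cache (LRU->MRU): [2 90 84]
  15. access 30: MISS, evict 2. Cache (LRU->MRU): [90 84 30]
  16. access 30: HIT. Cache (LRU->MRU): [90 84 30]
  17. access 84: HIT. Cache (LRU->MRU): [90 30 84]
  18. access 30: HIT. Cache (LRU->MRU): [90 84 30]
  19. access 4: MISS, evict 90. Cache (LRU->MRU): [84 30 4]
  20. access 2: MISS, evict 84. Cache (LRU->MRU): [30 4 2]
  21. access 30: HIT. Cache (LRU->MRU): [4 2 30]
  22. access 26: MISS, evict 4. Cache (LRU->MRU): [2 30 26]
  23. access 2: HIT. Cache (LRU->MRU): [30 26 2]
  24. access 26: HIT. Cache (LRU->MRU): [30 2 26]
  25. access 30: HIT. Cache (LRU->MRU): [2 26 30]
  26. access 30: HIT. Cache (LRU->MRU): [2 26 30]
  27. access 30: HIT. Cache (LRU->MRU): [2 26 30]
  28. access 26: HIT. Cache (LRU->MRU): [2 30 26]
  29. access 30: HIT. Cache (LRU->MRU): [2 26 30]
  30. access 84: MISS, evict 2. Cache (LRU->MRU): [26 30 84]
  31. access 2: MISS, evict 26. Cache (LRU->MRU): [30 84 2]
  32. access 2: HIT. Cache (LRU->MRU): [30 84 2]
  33. access 30: HIT. Cache (LRU->MRU): [84 2 30]
  34. access 84: HIT. Cache (LRU->MRU): [2 30 84]
Total: 22 hits, 12 misses, 9 evictions

Hit rate = 22/34 = 11/17

Answer: 11/17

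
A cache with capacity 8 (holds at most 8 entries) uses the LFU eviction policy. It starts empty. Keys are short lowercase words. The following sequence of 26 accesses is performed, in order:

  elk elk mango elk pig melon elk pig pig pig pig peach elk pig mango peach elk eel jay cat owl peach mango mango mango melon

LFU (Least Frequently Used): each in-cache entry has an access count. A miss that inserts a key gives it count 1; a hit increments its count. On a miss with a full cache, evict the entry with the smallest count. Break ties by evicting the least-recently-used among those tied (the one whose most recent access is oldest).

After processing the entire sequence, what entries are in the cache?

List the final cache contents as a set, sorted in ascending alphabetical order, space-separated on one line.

Answer: cat elk jay mango melon owl peach pig

Derivation:
LFU simulation (capacity=8):
  1. access elk: MISS. Cache: [elk(c=1)]
  2. access elk: HIT, count now 2. Cache: [elk(c=2)]
  3. access mango: MISS. Cache: [mango(c=1) elk(c=2)]
  4. access elk: HIT, count now 3. Cache: [mango(c=1) elk(c=3)]
  5. access pig: MISS. Cache: [mango(c=1) pig(c=1) elk(c=3)]
  6. access melon: MISS. Cache: [mango(c=1) pig(c=1) melon(c=1) elk(c=3)]
  7. access elk: HIT, count now 4. Cache: [mango(c=1) pig(c=1) melon(c=1) elk(c=4)]
  8. access pig: HIT, count now 2. Cache: [mango(c=1) melon(c=1) pig(c=2) elk(c=4)]
  9. access pig: HIT, count now 3. Cache: [mango(c=1) melon(c=1) pig(c=3) elk(c=4)]
  10. access pig: HIT, count now 4. Cache: [mango(c=1) melon(c=1) elk(c=4) pig(c=4)]
  11. access pig: HIT, count now 5. Cache: [mango(c=1) melon(c=1) elk(c=4) pig(c=5)]
  12. access peach: MISS. Cache: [mango(c=1) melon(c=1) peach(c=1) elk(c=4) pig(c=5)]
  13. access elk: HIT, count now 5. Cache: [mango(c=1) melon(c=1) peach(c=1) pig(c=5) elk(c=5)]
  14. access pig: HIT, count now 6. Cache: [mango(c=1) melon(c=1) peach(c=1) elk(c=5) pig(c=6)]
  15. access mango: HIT, count now 2. Cache: [melon(c=1) peach(c=1) mango(c=2) elk(c=5) pig(c=6)]
  16. access peach: HIT, count now 2. Cache: [melon(c=1) mango(c=2) peach(c=2) elk(c=5) pig(c=6)]
  17. access elk: HIT, count now 6. Cache: [melon(c=1) mango(c=2) peach(c=2) pig(c=6) elk(c=6)]
  18. access eel: MISS. Cache: [melon(c=1) eel(c=1) mango(c=2) peach(c=2) pig(c=6) elk(c=6)]
  19. access jay: MISS. Cache: [melon(c=1) eel(c=1) jay(c=1) mango(c=2) peach(c=2) pig(c=6) elk(c=6)]
  20. access cat: MISS. Cache: [melon(c=1) eel(c=1) jay(c=1) cat(c=1) mango(c=2) peach(c=2) pig(c=6) elk(c=6)]
  21. access owl: MISS, evict melon(c=1). Cache: [eel(c=1) jay(c=1) cat(c=1) owl(c=1) mango(c=2) peach(c=2) pig(c=6) elk(c=6)]
  22. access peach: HIT, count now 3. Cache: [eel(c=1) jay(c=1) cat(c=1) owl(c=1) mango(c=2) peach(c=3) pig(c=6) elk(c=6)]
  23. access mango: HIT, count now 3. Cache: [eel(c=1) jay(c=1) cat(c=1) owl(c=1) peach(c=3) mango(c=3) pig(c=6) elk(c=6)]
  24. access mango: HIT, count now 4. Cache: [eel(c=1) jay(c=1) cat(c=1) owl(c=1) peach(c=3) mango(c=4) pig(c=6) elk(c=6)]
  25. access mango: HIT, count now 5. Cache: [eel(c=1) jay(c=1) cat(c=1) owl(c=1) peach(c=3) mango(c=5) pig(c=6) elk(c=6)]
  26. access melon: MISS, evict eel(c=1). Cache: [jay(c=1) cat(c=1) owl(c=1) melon(c=1) peach(c=3) mango(c=5) pig(c=6) elk(c=6)]
Total: 16 hits, 10 misses, 2 evictions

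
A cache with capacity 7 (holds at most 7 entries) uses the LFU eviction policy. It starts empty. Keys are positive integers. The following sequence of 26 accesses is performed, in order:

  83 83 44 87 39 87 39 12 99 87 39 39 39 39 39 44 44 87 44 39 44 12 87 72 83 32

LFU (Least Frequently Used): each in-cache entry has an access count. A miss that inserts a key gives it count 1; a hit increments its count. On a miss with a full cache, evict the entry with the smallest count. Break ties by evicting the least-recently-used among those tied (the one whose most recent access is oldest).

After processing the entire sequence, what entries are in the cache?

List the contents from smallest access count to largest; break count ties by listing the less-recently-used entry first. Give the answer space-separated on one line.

LFU simulation (capacity=7):
  1. access 83: MISS. Cache: [83(c=1)]
  2. access 83: HIT, count now 2. Cache: [83(c=2)]
  3. access 44: MISS. Cache: [44(c=1) 83(c=2)]
  4. access 87: MISS. Cache: [44(c=1) 87(c=1) 83(c=2)]
  5. access 39: MISS. Cache: [44(c=1) 87(c=1) 39(c=1) 83(c=2)]
  6. access 87: HIT, count now 2. Cache: [44(c=1) 39(c=1) 83(c=2) 87(c=2)]
  7. access 39: HIT, count now 2. Cache: [44(c=1) 83(c=2) 87(c=2) 39(c=2)]
  8. access 12: MISS. Cache: [44(c=1) 12(c=1) 83(c=2) 87(c=2) 39(c=2)]
  9. access 99: MISS. Cache: [44(c=1) 12(c=1) 99(c=1) 83(c=2) 87(c=2) 39(c=2)]
  10. access 87: HIT, count now 3. Cache: [44(c=1) 12(c=1) 99(c=1) 83(c=2) 39(c=2) 87(c=3)]
  11. access 39: HIT, count now 3. Cache: [44(c=1) 12(c=1) 99(c=1) 83(c=2) 87(c=3) 39(c=3)]
  12. access 39: HIT, count now 4. Cache: [44(c=1) 12(c=1) 99(c=1) 83(c=2) 87(c=3) 39(c=4)]
  13. access 39: HIT, count now 5. Cache: [44(c=1) 12(c=1) 99(c=1) 83(c=2) 87(c=3) 39(c=5)]
  14. access 39: HIT, count now 6. Cache: [44(c=1) 12(c=1) 99(c=1) 83(c=2) 87(c=3) 39(c=6)]
  15. access 39: HIT, count now 7. Cache: [44(c=1) 12(c=1) 99(c=1) 83(c=2) 87(c=3) 39(c=7)]
  16. access 44: HIT, count now 2. Cache: [12(c=1) 99(c=1) 83(c=2) 44(c=2) 87(c=3) 39(c=7)]
  17. access 44: HIT, count now 3. Cache: [12(c=1) 99(c=1) 83(c=2) 87(c=3) 44(c=3) 39(c=7)]
  18. access 87: HIT, count now 4. Cache: [12(c=1) 99(c=1) 83(c=2) 44(c=3) 87(c=4) 39(c=7)]
  19. access 44: HIT, count now 4. Cache: [12(c=1) 99(c=1) 83(c=2) 87(c=4) 44(c=4) 39(c=7)]
  20. access 39: HIT, count now 8. Cache: [12(c=1) 99(c=1) 83(c=2) 87(c=4) 44(c=4) 39(c=8)]
  21. access 44: HIT, count now 5. Cache: [12(c=1) 99(c=1) 83(c=2) 87(c=4) 44(c=5) 39(c=8)]
  22. access 12: HIT, count now 2. Cache: [99(c=1) 83(c=2) 12(c=2) 87(c=4) 44(c=5) 39(c=8)]
  23. access 87: HIT, count now 5. Cache: [99(c=1) 83(c=2) 12(c=2) 44(c=5) 87(c=5) 39(c=8)]
  24. access 72: MISS. Cache: [99(c=1) 72(c=1) 83(c=2) 12(c=2) 44(c=5) 87(c=5) 39(c=8)]
  25. access 83: HIT, count now 3. Cache: [99(c=1) 72(c=1) 12(c=2) 83(c=3) 44(c=5) 87(c=5) 39(c=8)]
  26. access 32: MISS, evict 99(c=1). Cache: [72(c=1) 32(c=1) 12(c=2) 83(c=3) 44(c=5) 87(c=5) 39(c=8)]
Total: 18 hits, 8 misses, 1 evictions

Answer: 72 32 12 83 44 87 39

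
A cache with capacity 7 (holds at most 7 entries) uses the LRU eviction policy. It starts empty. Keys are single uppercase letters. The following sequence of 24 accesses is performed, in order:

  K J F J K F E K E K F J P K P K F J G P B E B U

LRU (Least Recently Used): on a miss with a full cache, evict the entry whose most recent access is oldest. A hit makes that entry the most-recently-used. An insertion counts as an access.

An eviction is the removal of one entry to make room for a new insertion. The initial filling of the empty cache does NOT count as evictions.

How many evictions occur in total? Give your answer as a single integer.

Answer: 1

Derivation:
LRU simulation (capacity=7):
  1. access K: MISS. Cache (LRU->MRU): [K]
  2. access J: MISS. Cache (LRU->MRU): [K J]
  3. access F: MISS. Cache (LRU->MRU): [K J F]
  4. access J: HIT. Cache (LRU->MRU): [K F J]
  5. access K: HIT. Cache (LRU->MRU): [F J K]
  6. access F: HIT. Cache (LRU->MRU): [J K F]
  7. access E: MISS. Cache (LRU->MRU): [J K F E]
  8. access K: HIT. Cache (LRU->MRU): [J F E K]
  9. access E: HIT. Cache (LRU->MRU): [J F K E]
  10. access K: HIT. Cache (LRU->MRU): [J F E K]
  11. access F: HIT. Cache (LRU->MRU): [J E K F]
  12. access J: HIT. Cache (LRU->MRU): [E K F J]
  13. access P: MISS. Cache (LRU->MRU): [E K F J P]
  14. access K: HIT. Cache (LRU->MRU): [E F J P K]
  15. access P: HIT. Cache (LRU->MRU): [E F J K P]
  16. access K: HIT. Cache (LRU->MRU): [E F J P K]
  17. access F: HIT. Cache (LRU->MRU): [E J P K F]
  18. access J: HIT. Cache (LRU->MRU): [E P K F J]
  19. access G: MISS. Cache (LRU->MRU): [E P K F J G]
  20. access P: HIT. Cache (LRU->MRU): [E K F J G P]
  21. access B: MISS. Cache (LRU->MRU): [E K F J G P B]
  22. access E: HIT. Cache (LRU->MRU): [K F J G P B E]
  23. access B: HIT. Cache (LRU->MRU): [K F J G P E B]
  24. access U: MISS, evict K. Cache (LRU->MRU): [F J G P E B U]
Total: 16 hits, 8 misses, 1 evictions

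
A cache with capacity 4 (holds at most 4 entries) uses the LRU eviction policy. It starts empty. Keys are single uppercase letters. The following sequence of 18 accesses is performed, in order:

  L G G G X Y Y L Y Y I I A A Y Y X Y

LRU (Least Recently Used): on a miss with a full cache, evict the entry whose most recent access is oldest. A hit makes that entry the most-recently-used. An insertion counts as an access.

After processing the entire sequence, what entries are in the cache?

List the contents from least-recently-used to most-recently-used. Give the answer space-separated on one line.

Answer: I A X Y

Derivation:
LRU simulation (capacity=4):
  1. access L: MISS. Cache (LRU->MRU): [L]
  2. access G: MISS. Cache (LRU->MRU): [L G]
  3. access G: HIT. Cache (LRU->MRU): [L G]
  4. access G: HIT. Cache (LRU->MRU): [L G]
  5. access X: MISS. Cache (LRU->MRU): [L G X]
  6. access Y: MISS. Cache (LRU->MRU): [L G X Y]
  7. access Y: HIT. Cache (LRU->MRU): [L G X Y]
  8. access L: HIT. Cache (LRU->MRU): [G X Y L]
  9. access Y: HIT. Cache (LRU->MRU): [G X L Y]
  10. access Y: HIT. Cache (LRU->MRU): [G X L Y]
  11. access I: MISS, evict G. Cache (LRU->MRU): [X L Y I]
  12. access I: HIT. Cache (LRU->MRU): [X L Y I]
  13. access A: MISS, evict X. Cache (LRU->MRU): [L Y I A]
  14. access A: HIT. Cache (LRU->MRU): [L Y I A]
  15. access Y: HIT. Cache (LRU->MRU): [L I A Y]
  16. access Y: HIT. Cache (LRU->MRU): [L I A Y]
  17. access X: MISS, evict L. Cache (LRU->MRU): [I A Y X]
  18. access Y: HIT. Cache (LRU->MRU): [I A X Y]
Total: 11 hits, 7 misses, 3 evictions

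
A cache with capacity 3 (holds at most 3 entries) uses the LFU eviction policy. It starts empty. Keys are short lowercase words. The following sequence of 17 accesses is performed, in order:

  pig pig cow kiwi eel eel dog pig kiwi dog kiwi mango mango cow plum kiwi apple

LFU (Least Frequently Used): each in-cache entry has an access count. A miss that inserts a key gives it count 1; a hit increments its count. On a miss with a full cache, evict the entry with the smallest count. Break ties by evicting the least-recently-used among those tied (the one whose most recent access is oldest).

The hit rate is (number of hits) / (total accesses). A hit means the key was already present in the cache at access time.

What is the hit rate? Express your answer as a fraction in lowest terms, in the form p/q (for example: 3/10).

LFU simulation (capacity=3):
  1. access pig: MISS. Cache: [pig(c=1)]
  2. access pig: HIT, count now 2. Cache: [pig(c=2)]
  3. access cow: MISS. Cache: [cow(c=1) pig(c=2)]
  4. access kiwi: MISS. Cache: [cow(c=1) kiwi(c=1) pig(c=2)]
  5. access eel: MISS, evict cow(c=1). Cache: [kiwi(c=1) eel(c=1) pig(c=2)]
  6. access eel: HIT, count now 2. Cache: [kiwi(c=1) pig(c=2) eel(c=2)]
  7. access dog: MISS, evict kiwi(c=1). Cache: [dog(c=1) pig(c=2) eel(c=2)]
  8. access pig: HIT, count now 3. Cache: [dog(c=1) eel(c=2) pig(c=3)]
  9. access kiwi: MISS, evict dog(c=1). Cache: [kiwi(c=1) eel(c=2) pig(c=3)]
  10. access dog: MISS, evict kiwi(c=1). Cache: [dog(c=1) eel(c=2) pig(c=3)]
  11. access kiwi: MISS, evict dog(c=1). Cache: [kiwi(c=1) eel(c=2) pig(c=3)]
  12. access mango: MISS, evict kiwi(c=1). Cache: [mango(c=1) eel(c=2) pig(c=3)]
  13. access mango: HIT, count now 2. Cache: [eel(c=2) mango(c=2) pig(c=3)]
  14. access cow: MISS, evict eel(c=2). Cache: [cow(c=1) mango(c=2) pig(c=3)]
  15. access plum: MISS, evict cow(c=1). Cache: [plum(c=1) mango(c=2) pig(c=3)]
  16. access kiwi: MISS, evict plum(c=1). Cache: [kiwi(c=1) mango(c=2) pig(c=3)]
  17. access apple: MISS, evict kiwi(c=1). Cache: [apple(c=1) mango(c=2) pig(c=3)]
Total: 4 hits, 13 misses, 10 evictions

Hit rate = 4/17

Answer: 4/17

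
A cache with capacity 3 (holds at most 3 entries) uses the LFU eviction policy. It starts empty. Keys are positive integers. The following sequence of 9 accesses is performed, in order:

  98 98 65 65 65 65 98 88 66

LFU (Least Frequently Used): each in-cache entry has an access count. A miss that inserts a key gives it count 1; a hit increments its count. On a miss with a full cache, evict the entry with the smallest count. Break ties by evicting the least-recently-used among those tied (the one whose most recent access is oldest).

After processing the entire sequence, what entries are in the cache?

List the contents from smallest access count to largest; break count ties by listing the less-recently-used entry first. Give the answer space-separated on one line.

Answer: 66 98 65

Derivation:
LFU simulation (capacity=3):
  1. access 98: MISS. Cache: [98(c=1)]
  2. access 98: HIT, count now 2. Cache: [98(c=2)]
  3. access 65: MISS. Cache: [65(c=1) 98(c=2)]
  4. access 65: HIT, count now 2. Cache: [98(c=2) 65(c=2)]
  5. access 65: HIT, count now 3. Cache: [98(c=2) 65(c=3)]
  6. access 65: HIT, count now 4. Cache: [98(c=2) 65(c=4)]
  7. access 98: HIT, count now 3. Cache: [98(c=3) 65(c=4)]
  8. access 88: MISS. Cache: [88(c=1) 98(c=3) 65(c=4)]
  9. access 66: MISS, evict 88(c=1). Cache: [66(c=1) 98(c=3) 65(c=4)]
Total: 5 hits, 4 misses, 1 evictions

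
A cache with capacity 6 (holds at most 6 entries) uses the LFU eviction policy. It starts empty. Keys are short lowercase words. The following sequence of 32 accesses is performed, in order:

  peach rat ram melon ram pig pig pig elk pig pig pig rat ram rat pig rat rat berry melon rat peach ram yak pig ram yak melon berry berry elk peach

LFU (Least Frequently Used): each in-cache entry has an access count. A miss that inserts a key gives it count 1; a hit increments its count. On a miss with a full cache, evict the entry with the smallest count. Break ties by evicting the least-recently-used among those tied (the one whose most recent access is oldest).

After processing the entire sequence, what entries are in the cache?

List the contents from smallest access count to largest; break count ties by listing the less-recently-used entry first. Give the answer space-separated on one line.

Answer: peach berry melon ram rat pig

Derivation:
LFU simulation (capacity=6):
  1. access peach: MISS. Cache: [peach(c=1)]
  2. access rat: MISS. Cache: [peach(c=1) rat(c=1)]
  3. access ram: MISS. Cache: [peach(c=1) rat(c=1) ram(c=1)]
  4. access melon: MISS. Cache: [peach(c=1) rat(c=1) ram(c=1) melon(c=1)]
  5. access ram: HIT, count now 2. Cache: [peach(c=1) rat(c=1) melon(c=1) ram(c=2)]
  6. access pig: MISS. Cache: [peach(c=1) rat(c=1) melon(c=1) pig(c=1) ram(c=2)]
  7. access pig: HIT, count now 2. Cache: [peach(c=1) rat(c=1) melon(c=1) ram(c=2) pig(c=2)]
  8. access pig: HIT, count now 3. Cache: [peach(c=1) rat(c=1) melon(c=1) ram(c=2) pig(c=3)]
  9. access elk: MISS. Cache: [peach(c=1) rat(c=1) melon(c=1) elk(c=1) ram(c=2) pig(c=3)]
  10. access pig: HIT, count now 4. Cache: [peach(c=1) rat(c=1) melon(c=1) elk(c=1) ram(c=2) pig(c=4)]
  11. access pig: HIT, count now 5. Cache: [peach(c=1) rat(c=1) melon(c=1) elk(c=1) ram(c=2) pig(c=5)]
  12. access pig: HIT, count now 6. Cache: [peach(c=1) rat(c=1) melon(c=1) elk(c=1) ram(c=2) pig(c=6)]
  13. access rat: HIT, count now 2. Cache: [peach(c=1) melon(c=1) elk(c=1) ram(c=2) rat(c=2) pig(c=6)]
  14. access ram: HIT, count now 3. Cache: [peach(c=1) melon(c=1) elk(c=1) rat(c=2) ram(c=3) pig(c=6)]
  15. access rat: HIT, count now 3. Cache: [peach(c=1) melon(c=1) elk(c=1) ram(c=3) rat(c=3) pig(c=6)]
  16. access pig: HIT, count now 7. Cache: [peach(c=1) melon(c=1) elk(c=1) ram(c=3) rat(c=3) pig(c=7)]
  17. access rat: HIT, count now 4. Cache: [peach(c=1) melon(c=1) elk(c=1) ram(c=3) rat(c=4) pig(c=7)]
  18. access rat: HIT, count now 5. Cache: [peach(c=1) melon(c=1) elk(c=1) ram(c=3) rat(c=5) pig(c=7)]
  19. access berry: MISS, evict peach(c=1). Cache: [melon(c=1) elk(c=1) berry(c=1) ram(c=3) rat(c=5) pig(c=7)]
  20. access melon: HIT, count now 2. Cache: [elk(c=1) berry(c=1) melon(c=2) ram(c=3) rat(c=5) pig(c=7)]
  21. access rat: HIT, count now 6. Cache: [elk(c=1) berry(c=1) melon(c=2) ram(c=3) rat(c=6) pig(c=7)]
  22. access peach: MISS, evict elk(c=1). Cache: [berry(c=1) peach(c=1) melon(c=2) ram(c=3) rat(c=6) pig(c=7)]
  23. access ram: HIT, count now 4. Cache: [berry(c=1) peach(c=1) melon(c=2) ram(c=4) rat(c=6) pig(c=7)]
  24. access yak: MISS, evict berry(c=1). Cache: [peach(c=1) yak(c=1) melon(c=2) ram(c=4) rat(c=6) pig(c=7)]
  25. access pig: HIT, count now 8. Cache: [peach(c=1) yak(c=1) melon(c=2) ram(c=4) rat(c=6) pig(c=8)]
  26. access ram: HIT, count now 5. Cache: [peach(c=1) yak(c=1) melon(c=2) ram(c=5) rat(c=6) pig(c=8)]
  27. access yak: HIT, count now 2. Cache: [peach(c=1) melon(c=2) yak(c=2) ram(c=5) rat(c=6) pig(c=8)]
  28. access melon: HIT, count now 3. Cache: [peach(c=1) yak(c=2) melon(c=3) ram(c=5) rat(c=6) pig(c=8)]
  29. access berry: MISS, evict peach(c=1). Cache: [berry(c=1) yak(c=2) melon(c=3) ram(c=5) rat(c=6) pig(c=8)]
  30. access berry: HIT, count now 2. Cache: [yak(c=2) berry(c=2) melon(c=3) ram(c=5) rat(c=6) pig(c=8)]
  31. access elk: MISS, evict yak(c=2). Cache: [elk(c=1) berry(c=2) melon(c=3) ram(c=5) rat(c=6) pig(c=8)]
  32. access peach: MISS, evict elk(c=1). Cache: [peach(c=1) berry(c=2) melon(c=3) ram(c=5) rat(c=6) pig(c=8)]
Total: 20 hits, 12 misses, 6 evictions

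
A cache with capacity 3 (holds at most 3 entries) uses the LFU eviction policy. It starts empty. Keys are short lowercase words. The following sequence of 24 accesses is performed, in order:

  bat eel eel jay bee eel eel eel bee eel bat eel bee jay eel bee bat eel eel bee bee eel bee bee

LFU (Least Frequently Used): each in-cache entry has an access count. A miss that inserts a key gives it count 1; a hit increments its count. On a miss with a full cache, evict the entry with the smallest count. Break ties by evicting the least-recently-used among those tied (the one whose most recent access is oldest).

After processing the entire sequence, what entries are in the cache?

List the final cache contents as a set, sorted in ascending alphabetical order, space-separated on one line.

LFU simulation (capacity=3):
  1. access bat: MISS. Cache: [bat(c=1)]
  2. access eel: MISS. Cache: [bat(c=1) eel(c=1)]
  3. access eel: HIT, count now 2. Cache: [bat(c=1) eel(c=2)]
  4. access jay: MISS. Cache: [bat(c=1) jay(c=1) eel(c=2)]
  5. access bee: MISS, evict bat(c=1). Cache: [jay(c=1) bee(c=1) eel(c=2)]
  6. access eel: HIT, count now 3. Cache: [jay(c=1) bee(c=1) eel(c=3)]
  7. access eel: HIT, count now 4. Cache: [jay(c=1) bee(c=1) eel(c=4)]
  8. access eel: HIT, count now 5. Cache: [jay(c=1) bee(c=1) eel(c=5)]
  9. access bee: HIT, count now 2. Cache: [jay(c=1) bee(c=2) eel(c=5)]
  10. access eel: HIT, count now 6. Cache: [jay(c=1) bee(c=2) eel(c=6)]
  11. access bat: MISS, evict jay(c=1). Cache: [bat(c=1) bee(c=2) eel(c=6)]
  12. access eel: HIT, count now 7. Cache: [bat(c=1) bee(c=2) eel(c=7)]
  13. access bee: HIT, count now 3. Cache: [bat(c=1) bee(c=3) eel(c=7)]
  14. access jay: MISS, evict bat(c=1). Cache: [jay(c=1) bee(c=3) eel(c=7)]
  15. access eel: HIT, count now 8. Cache: [jay(c=1) bee(c=3) eel(c=8)]
  16. access bee: HIT, count now 4. Cache: [jay(c=1) bee(c=4) eel(c=8)]
  17. access bat: MISS, evict jay(c=1). Cache: [bat(c=1) bee(c=4) eel(c=8)]
  18. access eel: HIT, count now 9. Cache: [bat(c=1) bee(c=4) eel(c=9)]
  19. access eel: HIT, count now 10. Cache: [bat(c=1) bee(c=4) eel(c=10)]
  20. access bee: HIT, count now 5. Cache: [bat(c=1) bee(c=5) eel(c=10)]
  21. access bee: HIT, count now 6. Cache: [bat(c=1) bee(c=6) eel(c=10)]
  22. access eel: HIT, count now 11. Cache: [bat(c=1) bee(c=6) eel(c=11)]
  23. access bee: HIT, count now 7. Cache: [bat(c=1) bee(c=7) eel(c=11)]
  24. access bee: HIT, count now 8. Cache: [bat(c=1) bee(c=8) eel(c=11)]
Total: 17 hits, 7 misses, 4 evictions

Answer: bat bee eel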